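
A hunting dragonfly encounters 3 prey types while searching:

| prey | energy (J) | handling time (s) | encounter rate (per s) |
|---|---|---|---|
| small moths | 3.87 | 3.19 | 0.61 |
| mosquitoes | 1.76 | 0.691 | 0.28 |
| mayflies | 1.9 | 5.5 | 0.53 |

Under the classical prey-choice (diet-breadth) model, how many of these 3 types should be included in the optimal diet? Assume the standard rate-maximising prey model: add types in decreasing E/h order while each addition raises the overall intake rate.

Profitabilities (E/h, J/s): mosquitoes 2.55, small moths 1.21, mayflies 0.345. Add prey in this order while the next type's profitability exceeds the intake rate on those already taken.
Rate on top 1: 0.4129. small moths: 1.21 > 0.4129 → include.
Rate on top 2: 0.9089. mayflies: 0.345 < 0.9089 → exclude; stop.
Optimal diet: mosquitoes, small moths — 2 of 3 types.

2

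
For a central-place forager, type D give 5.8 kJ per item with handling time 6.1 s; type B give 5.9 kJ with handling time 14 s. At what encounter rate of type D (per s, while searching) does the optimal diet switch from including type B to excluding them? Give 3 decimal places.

The zero-one rule: include type B iff E₂/h₂ > λE₁/(1+λh₁). Equality gives the switch point.
λE₁h₂ = E₂ + λE₂h₁ ⇒ λ = E₂/(E₁h₂ − E₂h₁) = 5.9/(81.2 − 35.99) = 0.1305 per s.

0.131 per s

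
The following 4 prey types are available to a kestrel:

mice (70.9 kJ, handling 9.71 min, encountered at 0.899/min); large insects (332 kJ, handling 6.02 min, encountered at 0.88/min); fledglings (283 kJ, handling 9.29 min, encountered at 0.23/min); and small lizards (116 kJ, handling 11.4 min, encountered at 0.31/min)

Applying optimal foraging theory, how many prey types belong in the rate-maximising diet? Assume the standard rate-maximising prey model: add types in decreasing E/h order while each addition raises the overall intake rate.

Profitabilities (E/h, kJ/min): large insects 55.1, fledglings 30.5, small lizards 10.2, mice 7.3. Add prey in this order while the next type's profitability exceeds the intake rate on those already taken.
Rate on top 1: 46.39. fledglings: 30.5 < 46.39 → exclude; stop.
Optimal diet: large insects — 1 of 4 types.

1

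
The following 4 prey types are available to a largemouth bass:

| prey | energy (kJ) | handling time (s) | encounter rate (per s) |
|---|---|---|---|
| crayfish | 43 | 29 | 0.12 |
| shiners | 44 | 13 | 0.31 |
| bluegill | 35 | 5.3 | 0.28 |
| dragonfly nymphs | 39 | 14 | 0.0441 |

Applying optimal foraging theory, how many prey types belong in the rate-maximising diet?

Profitabilities (E/h, kJ/s): bluegill 6.6, shiners 3.38, dragonfly nymphs 2.79, crayfish 1.48. Add prey in this order while the next type's profitability exceeds the intake rate on those already taken.
Rate on top 1: 3.945. shiners: 3.38 < 3.945 → exclude; stop.
Optimal diet: bluegill — 1 of 4 types.

1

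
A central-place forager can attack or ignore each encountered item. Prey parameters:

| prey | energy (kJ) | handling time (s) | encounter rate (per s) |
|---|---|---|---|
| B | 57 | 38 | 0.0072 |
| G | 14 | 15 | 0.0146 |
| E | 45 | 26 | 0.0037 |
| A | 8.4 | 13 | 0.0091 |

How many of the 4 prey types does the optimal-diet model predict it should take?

4

E/h in descending order: E 1.73, B 1.5, G 0.933, A 0.646 kJ/s. The optimal diet is the largest prefix of this list for which every included type satisfies E_i/h_i > R on the types above it.
Rate on top 1: 0.1519. B: 1.5 > 0.1519 → include.
Rate on top 2: 0.4212. G: 0.933 > 0.4212 → include.
Rate on top 3: 0.4918. A: 0.646 > 0.4918 → include.
Optimal diet: E, B, G, A — 4 of 4 types.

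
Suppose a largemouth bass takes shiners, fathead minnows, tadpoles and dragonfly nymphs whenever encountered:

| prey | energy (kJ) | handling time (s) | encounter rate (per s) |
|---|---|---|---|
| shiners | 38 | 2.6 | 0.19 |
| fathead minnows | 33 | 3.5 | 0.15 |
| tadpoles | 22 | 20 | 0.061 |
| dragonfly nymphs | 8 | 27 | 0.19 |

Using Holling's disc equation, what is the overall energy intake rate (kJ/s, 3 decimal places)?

1.796 kJ/s

Energy encountered per unit search time: 0.19×38 + 0.15×33 + 0.061×22 + 0.19×8 = 15.03 kJ/s.
Handling time per unit search time: 0.19×2.6 + 0.15×3.5 + 0.061×20 + 0.19×27 = 7.369.
Rate = 15.03/(1 + 7.369) = 1.796 kJ/s.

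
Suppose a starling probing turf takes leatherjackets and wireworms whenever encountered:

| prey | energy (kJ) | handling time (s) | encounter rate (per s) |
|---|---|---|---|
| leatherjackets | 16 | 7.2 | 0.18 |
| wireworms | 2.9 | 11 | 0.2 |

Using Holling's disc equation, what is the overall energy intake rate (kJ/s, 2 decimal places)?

R = Σλ_iE_i / (1 + Σλ_ih_i)
Numerator: 0.18×16 + 0.2×2.9 = 3.46
Denominator: 1 + 0.18×7.2 + 0.2×11 = 4.496
R = 3.46/4.496 = 0.7696 kJ/s

0.77 kJ/s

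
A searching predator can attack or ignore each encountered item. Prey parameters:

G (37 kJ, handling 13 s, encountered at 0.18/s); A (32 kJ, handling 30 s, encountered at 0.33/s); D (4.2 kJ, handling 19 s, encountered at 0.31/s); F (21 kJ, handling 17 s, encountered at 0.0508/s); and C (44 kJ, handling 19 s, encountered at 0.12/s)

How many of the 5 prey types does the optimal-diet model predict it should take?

2

E/h in descending order: G 2.85, C 2.32, F 1.24, A 1.07, D 0.221 kJ/s. The optimal diet is the largest prefix of this list for which every included type satisfies E_i/h_i > R on the types above it.
Rate on top 1: 1.994. C: 2.32 > 1.994 → include.
Rate on top 2: 2.125. F: 1.24 < 2.125 → exclude; stop.
Optimal diet: G, C — 2 of 5 types.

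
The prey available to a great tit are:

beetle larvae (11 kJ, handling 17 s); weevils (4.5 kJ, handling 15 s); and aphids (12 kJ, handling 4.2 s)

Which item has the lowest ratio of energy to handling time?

weevils

Profitability E/h (kJ/s): beetle larvae = 11/17 = 0.647, weevils = 4.5/15 = 0.3, aphids = 12/4.2 = 2.86.
Ranked: aphids > beetle larvae > weevils.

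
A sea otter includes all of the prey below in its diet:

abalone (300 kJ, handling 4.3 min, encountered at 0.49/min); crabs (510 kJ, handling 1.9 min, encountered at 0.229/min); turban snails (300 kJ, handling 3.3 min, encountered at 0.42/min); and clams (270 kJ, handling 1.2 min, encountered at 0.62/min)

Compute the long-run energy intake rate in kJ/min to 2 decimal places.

R = (0.49×300 + 0.229×510 + 0.42×300 + 0.62×270) / (1 + 0.49×4.3 + 0.229×1.9 + 0.42×3.3 + 0.62×1.2) = 557.2/5.672 = 98.23 kJ/min.

98.23 kJ/min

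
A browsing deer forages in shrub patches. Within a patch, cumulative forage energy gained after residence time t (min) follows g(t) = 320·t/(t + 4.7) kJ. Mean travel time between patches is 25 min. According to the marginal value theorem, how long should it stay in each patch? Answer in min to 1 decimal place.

10.8 min

By the marginal value theorem, leave when the instantaneous gain rate g'(t) equals the habitat-wide average g(t)/(T + t).
g'(t) = 320·4.7/(t + 4.7)². Setting 320·4.7/(t+4.7)² = 320t/[(t+4.7)(25+t)] gives 4.7(25+t) = t(t+4.7), so t² = 4.7×25 = 117.5.
t* = √117.5 = 10.84 min.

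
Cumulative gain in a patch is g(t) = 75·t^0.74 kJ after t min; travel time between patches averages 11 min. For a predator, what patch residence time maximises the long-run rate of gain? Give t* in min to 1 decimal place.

Optimal t* satisfies g'(t*) = g(t*)/(T + t*).
g'(t) = 0.74·75·t^-0.26. Setting 0.74·75·t^-0.26 = 75·t^0.74/(11+t) gives 0.74(11+t) = t, so 0.26·t = 0.74×11.
t* = 0.74×11/0.26 = 31.31 min.

31.3 min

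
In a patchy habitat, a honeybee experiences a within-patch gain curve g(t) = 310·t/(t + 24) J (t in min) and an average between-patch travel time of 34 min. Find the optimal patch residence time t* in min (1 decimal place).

By the marginal value theorem, leave when the instantaneous gain rate g'(t) equals the habitat-wide average g(t)/(T + t).
g'(t) = 310·24/(t + 24)². Setting 310·24/(t+24)² = 310t/[(t+24)(34+t)] gives 24(34+t) = t(t+24), so t² = 24×34 = 816.
t* = √816 = 28.57 min.

28.6 min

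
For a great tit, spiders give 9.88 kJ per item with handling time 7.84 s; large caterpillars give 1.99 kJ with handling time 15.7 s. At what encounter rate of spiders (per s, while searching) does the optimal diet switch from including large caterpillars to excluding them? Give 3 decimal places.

Drop large caterpillars once their profitability E₂/h₂ falls below the rate achievable on spiders alone: E₂/h₂ = λE₁/(1 + λh₁).
Solve for λ: λE₁h₂ = E₂(1 + λh₁) → λ(E₁h₂ − E₂h₁) = E₂ → λ = E₂/(E₁h₂ − E₂h₁).
λ = 1.99/(9.88×15.7 − 1.99×7.84) = 1.99/139.5 = 0.01426 per s.

0.014 per s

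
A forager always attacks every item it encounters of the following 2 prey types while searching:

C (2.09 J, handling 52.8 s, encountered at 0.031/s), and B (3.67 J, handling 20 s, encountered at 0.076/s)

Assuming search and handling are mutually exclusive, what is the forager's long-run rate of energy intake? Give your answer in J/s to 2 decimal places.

R = (0.031×2.09 + 0.076×3.67) / (1 + 0.031×52.8 + 0.076×20) = 0.3437/4.157 = 0.08269 J/s.

0.08 J/s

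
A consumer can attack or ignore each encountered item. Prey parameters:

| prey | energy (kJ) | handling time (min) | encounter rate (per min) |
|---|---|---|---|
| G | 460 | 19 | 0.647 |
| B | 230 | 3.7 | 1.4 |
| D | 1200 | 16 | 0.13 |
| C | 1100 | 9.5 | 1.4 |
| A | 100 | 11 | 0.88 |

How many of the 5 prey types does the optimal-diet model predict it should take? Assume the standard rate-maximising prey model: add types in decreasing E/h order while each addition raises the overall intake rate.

1

E/h in descending order: C 116, D 75, B 62.2, G 24.2, A 9.09 kJ/min. The optimal diet is the largest prefix of this list for which every included type satisfies E_i/h_i > R on the types above it.
Rate on top 1: 107.7. D: 75 < 107.7 → exclude; stop.
Optimal diet: C — 1 of 5 types.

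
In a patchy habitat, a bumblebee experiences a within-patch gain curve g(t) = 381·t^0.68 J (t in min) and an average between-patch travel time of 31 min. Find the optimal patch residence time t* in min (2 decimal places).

65.88 min

Maximise g(t)/(T+t): set derivative to zero → g'(t)(T+t) = g(t).
g'(t) = 0.68·381·t^-0.32. Setting 0.68·381·t^-0.32 = 381·t^0.68/(31+t) gives 0.68(31+t) = t, so 0.32·t = 0.68×31.
t* = 0.68×31/0.32 = 65.88 min.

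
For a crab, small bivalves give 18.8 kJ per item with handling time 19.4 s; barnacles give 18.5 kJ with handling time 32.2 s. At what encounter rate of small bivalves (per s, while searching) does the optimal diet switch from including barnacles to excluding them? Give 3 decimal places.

The zero-one rule: include barnacles iff E₂/h₂ > λE₁/(1+λh₁). Equality gives the switch point.
λE₁h₂ = E₂ + λE₂h₁ ⇒ λ = E₂/(E₁h₂ − E₂h₁) = 18.5/(605.4 − 358.9) = 0.07506 per s.

0.075 per s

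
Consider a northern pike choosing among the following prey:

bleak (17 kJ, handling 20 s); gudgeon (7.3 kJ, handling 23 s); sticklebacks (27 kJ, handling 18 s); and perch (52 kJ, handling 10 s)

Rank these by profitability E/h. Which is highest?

perch

In descending order of E/h:
perch: 52/10 = 5.2 kJ/s
sticklebacks: 27/18 = 1.5 kJ/s
bleak: 17/20 = 0.85 kJ/s
gudgeon: 7.3/23 = 0.317 kJ/s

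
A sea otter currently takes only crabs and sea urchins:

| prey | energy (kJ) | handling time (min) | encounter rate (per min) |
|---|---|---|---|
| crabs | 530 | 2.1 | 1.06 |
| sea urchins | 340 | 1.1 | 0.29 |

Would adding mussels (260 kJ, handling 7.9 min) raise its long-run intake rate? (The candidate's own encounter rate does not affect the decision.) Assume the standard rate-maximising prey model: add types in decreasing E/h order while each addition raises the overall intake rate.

No

On crabs and sea urchins alone, R = ΣλE/(1+Σλh) = 660.4/3.545 = 186.3 kJ/min.
mussels: E/h = 260/7.9 = 32.91 kJ/min.
Since 32.91 < R, time spent handling mussels is better spent searching.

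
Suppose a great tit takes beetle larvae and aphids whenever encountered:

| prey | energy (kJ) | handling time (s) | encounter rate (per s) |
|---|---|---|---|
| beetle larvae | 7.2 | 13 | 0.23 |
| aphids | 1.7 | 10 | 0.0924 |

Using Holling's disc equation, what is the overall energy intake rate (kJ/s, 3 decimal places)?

Energy encountered per unit search time: 0.23×7.2 + 0.0924×1.7 = 1.813 kJ/s.
Handling time per unit search time: 0.23×13 + 0.0924×10 = 3.914.
Rate = 1.813/(1 + 3.914) = 0.369 kJ/s.

0.369 kJ/s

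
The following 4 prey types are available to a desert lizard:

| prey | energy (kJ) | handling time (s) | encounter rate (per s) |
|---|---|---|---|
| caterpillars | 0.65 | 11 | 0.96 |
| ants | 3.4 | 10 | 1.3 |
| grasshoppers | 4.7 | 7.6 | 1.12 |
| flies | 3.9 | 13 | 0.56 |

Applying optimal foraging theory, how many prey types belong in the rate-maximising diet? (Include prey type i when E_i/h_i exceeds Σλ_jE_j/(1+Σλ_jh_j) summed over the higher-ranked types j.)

1

Profitabilities (E/h, kJ/s): grasshoppers 0.618, ants 0.34, flies 0.3, caterpillars 0.0591. Add prey in this order while the next type's profitability exceeds the intake rate on those already taken.
Rate on top 1: 0.5534. ants: 0.34 < 0.5534 → exclude; stop.
Optimal diet: grasshoppers — 1 of 4 types.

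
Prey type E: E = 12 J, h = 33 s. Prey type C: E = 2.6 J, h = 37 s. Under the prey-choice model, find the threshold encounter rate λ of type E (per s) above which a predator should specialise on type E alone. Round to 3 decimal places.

0.007 per s

The zero-one rule: include type C iff E₂/h₂ > λE₁/(1+λh₁). Equality gives the switch point.
λE₁h₂ = E₂ + λE₂h₁ ⇒ λ = E₂/(E₁h₂ − E₂h₁) = 2.6/(444 − 85.8) = 0.007259 per s.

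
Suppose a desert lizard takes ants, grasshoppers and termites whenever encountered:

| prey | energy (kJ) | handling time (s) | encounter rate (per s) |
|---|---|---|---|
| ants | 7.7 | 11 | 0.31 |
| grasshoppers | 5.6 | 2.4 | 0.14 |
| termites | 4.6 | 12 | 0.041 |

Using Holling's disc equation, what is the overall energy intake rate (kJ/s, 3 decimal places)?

0.641 kJ/s

R = (0.31×7.7 + 0.14×5.6 + 0.041×4.6) / (1 + 0.31×11 + 0.14×2.4 + 0.041×12) = 3.36/5.238 = 0.6414 kJ/s.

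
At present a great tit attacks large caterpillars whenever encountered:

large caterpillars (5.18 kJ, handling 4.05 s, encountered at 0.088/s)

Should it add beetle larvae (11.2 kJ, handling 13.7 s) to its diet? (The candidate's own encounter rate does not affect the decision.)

Yes

On large caterpillars alone, R = ΣλE/(1+Σλh) = 0.4558/1.356 = 0.3361 kJ/s.
Profitability of beetle larvae: 11.2/13.7 = 0.8175 kJ/s.
Since 0.8175 > R, including beetle larvae increases the long-run rate.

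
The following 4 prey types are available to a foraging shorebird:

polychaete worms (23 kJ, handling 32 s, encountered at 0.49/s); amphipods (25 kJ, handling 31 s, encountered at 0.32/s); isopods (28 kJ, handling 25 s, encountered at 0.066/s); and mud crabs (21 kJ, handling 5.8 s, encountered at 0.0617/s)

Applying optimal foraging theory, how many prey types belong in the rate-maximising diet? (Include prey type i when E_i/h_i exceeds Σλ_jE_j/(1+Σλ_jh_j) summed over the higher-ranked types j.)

2

Rank by E/h (kJ/s): mud crabs 3.62, isopods 1.12, amphipods 0.806, polychaete worms 0.719. Include each in turn until the next type's E/h falls below the running intake rate.
Rate on top 1: 0.9542. isopods: 1.12 > 0.9542 → include.
Rate on top 2: 1.045. amphipods: 0.806 < 1.045 → exclude; stop.
Optimal diet: mud crabs, isopods — 2 of 4 types.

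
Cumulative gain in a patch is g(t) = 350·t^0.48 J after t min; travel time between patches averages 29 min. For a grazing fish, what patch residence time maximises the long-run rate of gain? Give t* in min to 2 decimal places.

By the marginal value theorem, leave when the instantaneous gain rate g'(t) equals the habitat-wide average g(t)/(T + t).
g'(t) = 0.48·350·t^-0.52. Setting 0.48·350·t^-0.52 = 350·t^0.48/(29+t) gives 0.48(29+t) = t, so 0.52·t = 0.48×29.
t* = 0.48×29/0.52 = 26.77 min.

26.77 min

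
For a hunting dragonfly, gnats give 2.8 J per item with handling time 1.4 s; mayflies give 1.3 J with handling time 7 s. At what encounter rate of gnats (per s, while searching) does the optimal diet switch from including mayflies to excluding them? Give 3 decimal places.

The zero-one rule: include mayflies iff E₂/h₂ > λE₁/(1+λh₁). Equality gives the switch point.
λE₁h₂ = E₂ + λE₂h₁ ⇒ λ = E₂/(E₁h₂ − E₂h₁) = 1.3/(19.6 − 1.82) = 0.07312 per s.

0.073 per s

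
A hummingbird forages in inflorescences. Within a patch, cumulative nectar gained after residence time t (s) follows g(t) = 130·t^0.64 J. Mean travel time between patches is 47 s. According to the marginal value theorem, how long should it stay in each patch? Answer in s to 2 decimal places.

Maximise g(t)/(T+t): set derivative to zero → g'(t)(T+t) = g(t).
g'(t) = 0.64·130·t^-0.36. Setting 0.64·130·t^-0.36 = 130·t^0.64/(47+t) gives 0.64(47+t) = t, so 0.36·t = 0.64×47.
t* = 0.64×47/0.36 = 83.56 s.

83.56 s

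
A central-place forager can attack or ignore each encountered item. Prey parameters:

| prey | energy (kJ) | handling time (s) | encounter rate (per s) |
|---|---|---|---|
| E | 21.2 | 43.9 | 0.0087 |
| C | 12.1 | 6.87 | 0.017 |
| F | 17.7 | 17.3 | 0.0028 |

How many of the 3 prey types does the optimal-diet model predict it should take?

3

E/h in descending order: C 1.76, F 1.02, E 0.483 kJ/s. The optimal diet is the largest prefix of this list for which every included type satisfies E_i/h_i > R on the types above it.
Rate on top 1: 0.1842. F: 1.02 > 0.1842 → include.
Rate on top 2: 0.2191. E: 0.483 > 0.2191 → include.
Optimal diet: C, F, E — 3 of 3 types.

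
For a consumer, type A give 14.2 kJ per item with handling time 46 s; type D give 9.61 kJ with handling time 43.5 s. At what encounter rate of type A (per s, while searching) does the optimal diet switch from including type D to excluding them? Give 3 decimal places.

0.055 per s

At the threshold, the rate on type A alone equals the profitability of type D: λ·14.2/(1 + λ·46) = 9.61/43.5 = 0.2209.
Rearranging, λ(14.2 − 0.2209×46) = 0.2209, so λ = 0.2209/4.038 = 0.05471 per s.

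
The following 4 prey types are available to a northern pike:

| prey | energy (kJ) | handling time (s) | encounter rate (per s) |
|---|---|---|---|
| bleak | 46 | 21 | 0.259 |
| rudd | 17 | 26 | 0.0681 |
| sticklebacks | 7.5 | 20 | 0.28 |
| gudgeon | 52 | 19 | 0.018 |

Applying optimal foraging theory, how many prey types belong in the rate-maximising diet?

2

E/h in descending order: gudgeon 2.74, bleak 2.19, rudd 0.654, sticklebacks 0.375 kJ/s. The optimal diet is the largest prefix of this list for which every included type satisfies E_i/h_i > R on the types above it.
Rate on top 1: 0.6975. bleak: 2.19 > 0.6975 → include.
Rate on top 2: 1.895. rudd: 0.654 < 1.895 → exclude; stop.
Optimal diet: gudgeon, bleak — 2 of 4 types.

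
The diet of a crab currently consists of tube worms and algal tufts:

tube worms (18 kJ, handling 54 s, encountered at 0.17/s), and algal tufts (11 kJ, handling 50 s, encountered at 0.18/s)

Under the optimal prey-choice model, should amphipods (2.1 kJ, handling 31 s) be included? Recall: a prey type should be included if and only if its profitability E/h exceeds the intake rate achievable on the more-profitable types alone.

Intake rate on the current diet: R = (0.17×18 + 0.18×11) / (1 + 0.17×54 + 0.18×50) = 5.04/19.18 = 0.2628 kJ/s.
amphipods: E/h = 2.1/31 = 0.06774 kJ/s.
Since 0.06774 < R, time spent handling amphipods is better spent searching.

No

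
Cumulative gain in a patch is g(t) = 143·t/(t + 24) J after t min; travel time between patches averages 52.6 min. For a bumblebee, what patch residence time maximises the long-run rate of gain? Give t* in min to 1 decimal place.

35.5 min

Maximise g(t)/(T+t): set derivative to zero → g'(t)(T+t) = g(t).
g'(t) = 143·24/(t + 24)². Setting 143·24/(t+24)² = 143t/[(t+24)(52.6+t)] gives 24(52.6+t) = t(t+24), so t² = 24×52.6 = 1262.
t* = √1262 = 35.53 min.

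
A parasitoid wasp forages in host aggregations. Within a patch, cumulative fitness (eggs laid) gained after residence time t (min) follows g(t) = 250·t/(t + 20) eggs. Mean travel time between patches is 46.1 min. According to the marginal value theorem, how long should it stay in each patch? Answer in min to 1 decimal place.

Optimal t* satisfies g'(t*) = g(t*)/(T + t*).
g'(t) = 250·20/(t + 20)². Setting 250·20/(t+20)² = 250t/[(t+20)(46.1+t)] gives 20(46.1+t) = t(t+20), so t² = 20×46.1 = 922.
t* = √922 = 30.36 min.

30.4 min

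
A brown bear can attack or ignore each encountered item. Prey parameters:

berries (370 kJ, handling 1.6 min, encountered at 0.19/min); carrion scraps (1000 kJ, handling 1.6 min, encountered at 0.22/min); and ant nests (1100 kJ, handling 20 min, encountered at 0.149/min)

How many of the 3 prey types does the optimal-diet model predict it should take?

Rank by E/h (kJ/min): carrion scraps 625, berries 231, ant nests 55. Include each in turn until the next type's E/h falls below the running intake rate.
Rate on top 1: 162.7. berries: 231 > 162.7 → include.
Rate on top 2: 175.3. ant nests: 55 < 175.3 → exclude; stop.
Optimal diet: carrion scraps, berries — 2 of 3 types.

2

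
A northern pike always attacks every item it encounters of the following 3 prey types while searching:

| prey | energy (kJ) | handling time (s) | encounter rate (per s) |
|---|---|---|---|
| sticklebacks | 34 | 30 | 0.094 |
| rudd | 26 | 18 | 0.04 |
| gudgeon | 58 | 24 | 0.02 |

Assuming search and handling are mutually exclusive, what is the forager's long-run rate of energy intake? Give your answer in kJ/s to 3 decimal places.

R = Σλ_iE_i / (1 + Σλ_ih_i)
Numerator: 0.094×34 + 0.04×26 + 0.02×58 = 5.396
Denominator: 1 + 0.094×30 + 0.04×18 + 0.02×24 = 5.02
R = 5.396/5.02 = 1.075 kJ/s

1.075 kJ/s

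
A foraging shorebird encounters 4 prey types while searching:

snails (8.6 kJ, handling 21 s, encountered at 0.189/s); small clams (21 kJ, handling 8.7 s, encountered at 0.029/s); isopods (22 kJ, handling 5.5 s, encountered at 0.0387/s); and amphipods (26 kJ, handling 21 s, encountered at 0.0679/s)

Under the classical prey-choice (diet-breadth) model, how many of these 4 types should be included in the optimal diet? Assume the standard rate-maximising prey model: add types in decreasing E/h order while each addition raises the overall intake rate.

Rank by E/h (kJ/s): isopods 4, small clams 2.41, amphipods 1.24, snails 0.41. Include each in turn until the next type's E/h falls below the running intake rate.
Rate on top 1: 0.702. small clams: 2.41 > 0.702 → include.
Rate on top 2: 0.9968. amphipods: 1.24 > 0.9968 → include.
Rate on top 3: 1.116. snails: 0.41 < 1.116 → exclude; stop.
Optimal diet: isopods, small clams, amphipods — 3 of 4 types.

3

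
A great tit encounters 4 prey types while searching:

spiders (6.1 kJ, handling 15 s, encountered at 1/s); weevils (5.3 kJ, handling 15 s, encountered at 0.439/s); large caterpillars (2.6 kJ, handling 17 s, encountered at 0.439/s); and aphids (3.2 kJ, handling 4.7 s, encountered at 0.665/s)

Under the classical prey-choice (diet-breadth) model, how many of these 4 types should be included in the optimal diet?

1

Rank by E/h (kJ/s): aphids 0.681, spiders 0.407, weevils 0.353, large caterpillars 0.153. Include each in turn until the next type's E/h falls below the running intake rate.
Rate on top 1: 0.5158. spiders: 0.407 < 0.5158 → exclude; stop.
Optimal diet: aphids — 1 of 4 types.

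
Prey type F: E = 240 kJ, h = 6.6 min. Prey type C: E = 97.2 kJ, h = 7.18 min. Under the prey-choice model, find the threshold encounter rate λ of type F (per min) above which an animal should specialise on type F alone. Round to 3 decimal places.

0.090 per min

At the threshold, the rate on type F alone equals the profitability of type C: λ·240/(1 + λ·6.6) = 97.2/7.18 = 13.54.
Rearranging, λ(240 − 13.54×6.6) = 13.54, so λ = 13.54/150.7 = 0.08986 per min.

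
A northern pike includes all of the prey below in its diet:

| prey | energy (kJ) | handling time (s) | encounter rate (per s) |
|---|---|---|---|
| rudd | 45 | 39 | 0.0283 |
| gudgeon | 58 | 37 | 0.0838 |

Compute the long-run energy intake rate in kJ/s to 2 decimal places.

Energy encountered per unit search time: 0.0283×45 + 0.0838×58 = 6.134 kJ/s.
Handling time per unit search time: 0.0283×39 + 0.0838×37 = 4.204.
Rate = 6.134/(1 + 4.204) = 1.179 kJ/s.

1.18 kJ/s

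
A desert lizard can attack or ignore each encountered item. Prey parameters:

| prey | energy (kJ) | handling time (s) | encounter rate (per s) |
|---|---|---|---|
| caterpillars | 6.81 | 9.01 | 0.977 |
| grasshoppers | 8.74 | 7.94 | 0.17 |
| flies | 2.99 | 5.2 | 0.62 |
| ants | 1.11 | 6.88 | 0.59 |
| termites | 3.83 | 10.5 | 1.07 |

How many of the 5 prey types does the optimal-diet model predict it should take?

Profitabilities (E/h, kJ/s): grasshoppers 1.1, caterpillars 0.756, flies 0.575, termites 0.365, ants 0.161. Add prey in this order while the next type's profitability exceeds the intake rate on those already taken.
Rate on top 1: 0.6323. caterpillars: 0.756 > 0.6323 → include.
Rate on top 2: 0.7298. flies: 0.575 < 0.7298 → exclude; stop.
Optimal diet: grasshoppers, caterpillars — 2 of 5 types.

2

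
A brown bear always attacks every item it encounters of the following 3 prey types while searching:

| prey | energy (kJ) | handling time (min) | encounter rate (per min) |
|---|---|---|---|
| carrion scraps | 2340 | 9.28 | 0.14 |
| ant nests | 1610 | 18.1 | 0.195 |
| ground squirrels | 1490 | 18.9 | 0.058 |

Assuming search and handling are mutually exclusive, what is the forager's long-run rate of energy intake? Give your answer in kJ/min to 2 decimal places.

Energy encountered per unit search time: 0.14×2340 + 0.195×1610 + 0.058×1490 = 728 kJ/min.
Handling time per unit search time: 0.14×9.28 + 0.195×18.1 + 0.058×18.9 = 5.925.
Rate = 728/(1 + 5.925) = 105.1 kJ/min.

105.12 kJ/min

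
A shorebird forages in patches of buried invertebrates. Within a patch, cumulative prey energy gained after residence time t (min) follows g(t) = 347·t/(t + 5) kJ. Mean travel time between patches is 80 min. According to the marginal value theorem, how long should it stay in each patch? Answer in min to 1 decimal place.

20.0 min

Maximise g(t)/(T+t): set derivative to zero → g'(t)(T+t) = g(t).
g'(t) = 347·5/(t + 5)². Setting 347·5/(t+5)² = 347t/[(t+5)(80+t)] gives 5(80+t) = t(t+5), so t² = 5×80 = 400.
t* = √400 = 20 min.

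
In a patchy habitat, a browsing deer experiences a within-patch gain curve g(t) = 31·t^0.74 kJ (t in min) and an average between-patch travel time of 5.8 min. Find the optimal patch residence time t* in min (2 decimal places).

By the marginal value theorem, leave when the instantaneous gain rate g'(t) equals the habitat-wide average g(t)/(T + t).
g'(t) = 0.74·31·t^-0.26. Setting 0.74·31·t^-0.26 = 31·t^0.74/(5.8+t) gives 0.74(5.8+t) = t, so 0.26·t = 0.74×5.8.
t* = 0.74×5.8/0.26 = 16.51 min.

16.51 min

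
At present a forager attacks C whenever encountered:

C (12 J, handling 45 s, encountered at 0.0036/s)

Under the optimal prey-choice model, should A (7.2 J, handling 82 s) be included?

Intake rate on the current diet: R = (0.0036×12) / (1 + 0.0036×45) = 0.0432/1.162 = 0.03718 J/s.
Profitability of A: 7.2/82 = 0.0878 J/s.
0.0878 > 0.03718, so adding A raises the average — include it.

Yes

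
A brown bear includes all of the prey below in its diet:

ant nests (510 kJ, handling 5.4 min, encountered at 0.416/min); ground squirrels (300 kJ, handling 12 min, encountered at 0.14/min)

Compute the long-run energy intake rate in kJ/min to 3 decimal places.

51.591 kJ/min

Energy encountered per unit search time: 0.416×510 + 0.14×300 = 254.2 kJ/min.
Handling time per unit search time: 0.416×5.4 + 0.14×12 = 3.926.
Rate = 254.2/(1 + 3.926) = 51.59 kJ/min.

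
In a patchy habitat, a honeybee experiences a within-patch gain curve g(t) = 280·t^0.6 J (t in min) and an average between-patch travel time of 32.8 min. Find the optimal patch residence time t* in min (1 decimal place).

49.2 min

Maximise g(t)/(T+t): set derivative to zero → g'(t)(T+t) = g(t).
g'(t) = 0.6·280·t^-0.4. Setting 0.6·280·t^-0.4 = 280·t^0.6/(32.8+t) gives 0.6(32.8+t) = t, so 0.40·t = 0.6×32.8.
t* = 0.6×32.8/0.40 = 49.2 min.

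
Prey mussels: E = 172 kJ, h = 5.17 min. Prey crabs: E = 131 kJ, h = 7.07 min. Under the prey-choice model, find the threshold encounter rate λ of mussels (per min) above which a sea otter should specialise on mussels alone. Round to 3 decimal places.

0.243 per min

At the threshold, the rate on mussels alone equals the profitability of crabs: λ·172/(1 + λ·5.17) = 131/7.07 = 18.53.
Rearranging, λ(172 − 18.53×5.17) = 18.53, so λ = 18.53/76.21 = 0.2431 per min.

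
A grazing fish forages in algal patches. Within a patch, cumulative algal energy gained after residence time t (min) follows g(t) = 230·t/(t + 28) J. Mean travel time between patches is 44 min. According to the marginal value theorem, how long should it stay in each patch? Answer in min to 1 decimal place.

35.1 min

Optimal t* satisfies g'(t*) = g(t*)/(T + t*).
g'(t) = 230·28/(t + 28)². Setting 230·28/(t+28)² = 230t/[(t+28)(44+t)] gives 28(44+t) = t(t+28), so t² = 28×44 = 1232.
t* = √1232 = 35.1 min.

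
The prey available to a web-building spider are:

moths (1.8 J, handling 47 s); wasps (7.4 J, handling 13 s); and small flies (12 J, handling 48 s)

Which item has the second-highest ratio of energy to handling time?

small flies

Profitability E/h (J/s): moths = 1.8/47 = 0.0383, wasps = 7.4/13 = 0.569, small flies = 12/48 = 0.25.
Ranked: wasps > small flies > moths.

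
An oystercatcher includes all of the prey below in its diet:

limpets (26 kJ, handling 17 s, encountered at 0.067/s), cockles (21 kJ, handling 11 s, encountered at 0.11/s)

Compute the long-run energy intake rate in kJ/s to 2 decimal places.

1.21 kJ/s

Energy encountered per unit search time: 0.067×26 + 0.11×21 = 4.052 kJ/s.
Handling time per unit search time: 0.067×17 + 0.11×11 = 2.349.
Rate = 4.052/(1 + 2.349) = 1.21 kJ/s.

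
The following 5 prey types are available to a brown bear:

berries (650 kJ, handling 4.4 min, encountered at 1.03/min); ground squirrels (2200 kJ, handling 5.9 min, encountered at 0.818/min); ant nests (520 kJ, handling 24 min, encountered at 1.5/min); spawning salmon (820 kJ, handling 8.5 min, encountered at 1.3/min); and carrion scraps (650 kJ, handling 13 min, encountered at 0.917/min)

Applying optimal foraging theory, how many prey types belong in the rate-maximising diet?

1

Rank by E/h (kJ/min): ground squirrels 373, berries 148, spawning salmon 96.5, carrion scraps 50, ant nests 21.7. Include each in turn until the next type's E/h falls below the running intake rate.
Rate on top 1: 308.9. berries: 148 < 308.9 → exclude; stop.
Optimal diet: ground squirrels — 1 of 5 types.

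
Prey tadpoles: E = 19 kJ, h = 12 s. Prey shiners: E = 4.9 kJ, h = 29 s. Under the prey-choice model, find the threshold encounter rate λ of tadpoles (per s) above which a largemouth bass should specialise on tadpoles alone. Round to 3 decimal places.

Drop shiners once their profitability E₂/h₂ falls below the rate achievable on tadpoles alone: E₂/h₂ = λE₁/(1 + λh₁).
Solve for λ: λE₁h₂ = E₂(1 + λh₁) → λ(E₁h₂ − E₂h₁) = E₂ → λ = E₂/(E₁h₂ − E₂h₁).
λ = 4.9/(19×29 − 4.9×12) = 4.9/492.2 = 0.009955 per s.

0.010 per s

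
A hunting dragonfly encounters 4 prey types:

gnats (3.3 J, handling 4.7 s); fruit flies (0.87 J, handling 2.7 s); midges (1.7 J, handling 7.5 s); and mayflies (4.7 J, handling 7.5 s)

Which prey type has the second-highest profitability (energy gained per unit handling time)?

Profitability E/h (J/s): gnats = 3.3/4.7 = 0.702, fruit flies = 0.87/2.7 = 0.322, midges = 1.7/7.5 = 0.227, mayflies = 4.7/7.5 = 0.627.
Ranked: gnats > mayflies > fruit flies > midges.

mayflies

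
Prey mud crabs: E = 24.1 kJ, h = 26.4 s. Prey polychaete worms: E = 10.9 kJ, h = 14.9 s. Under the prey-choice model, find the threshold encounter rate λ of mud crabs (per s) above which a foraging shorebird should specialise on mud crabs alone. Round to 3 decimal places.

0.153 per s

The zero-one rule: include polychaete worms iff E₂/h₂ > λE₁/(1+λh₁). Equality gives the switch point.
λE₁h₂ = E₂ + λE₂h₁ ⇒ λ = E₂/(E₁h₂ − E₂h₁) = 10.9/(359.1 − 287.8) = 0.1528 per s.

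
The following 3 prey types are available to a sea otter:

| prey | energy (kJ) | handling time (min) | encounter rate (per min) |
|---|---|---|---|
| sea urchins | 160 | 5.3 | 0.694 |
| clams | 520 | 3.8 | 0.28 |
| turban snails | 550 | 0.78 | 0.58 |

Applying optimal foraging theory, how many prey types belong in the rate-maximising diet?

Profitabilities (E/h, kJ/min): turban snails 705, clams 137, sea urchins 30.2. Add prey in this order while the next type's profitability exceeds the intake rate on those already taken.
Rate on top 1: 219.6. clams: 137 < 219.6 → exclude; stop.
Optimal diet: turban snails — 1 of 3 types.

1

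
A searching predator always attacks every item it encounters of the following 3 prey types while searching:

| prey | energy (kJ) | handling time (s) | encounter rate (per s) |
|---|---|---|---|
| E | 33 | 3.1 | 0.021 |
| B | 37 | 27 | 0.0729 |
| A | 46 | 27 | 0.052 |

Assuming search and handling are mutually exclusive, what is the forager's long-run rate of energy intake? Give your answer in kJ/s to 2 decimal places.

R = Σλ_iE_i / (1 + Σλ_ih_i)
Numerator: 0.021×33 + 0.0729×37 + 0.052×46 = 5.782
Denominator: 1 + 0.021×3.1 + 0.0729×27 + 0.052×27 = 4.437
R = 5.782/4.437 = 1.303 kJ/s

1.30 kJ/s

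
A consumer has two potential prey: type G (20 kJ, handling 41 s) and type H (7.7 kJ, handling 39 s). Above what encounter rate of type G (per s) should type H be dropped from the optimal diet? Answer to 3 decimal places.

The zero-one rule: include type H iff E₂/h₂ > λE₁/(1+λh₁). Equality gives the switch point.
λE₁h₂ = E₂ + λE₂h₁ ⇒ λ = E₂/(E₁h₂ − E₂h₁) = 7.7/(780 − 315.7) = 0.01658 per s.

0.017 per s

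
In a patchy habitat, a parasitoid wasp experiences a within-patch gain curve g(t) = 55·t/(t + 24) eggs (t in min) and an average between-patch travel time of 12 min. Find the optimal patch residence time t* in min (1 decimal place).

Maximise g(t)/(T+t): set derivative to zero → g'(t)(T+t) = g(t).
g'(t) = 55·24/(t + 24)². Setting 55·24/(t+24)² = 55t/[(t+24)(12+t)] gives 24(12+t) = t(t+24), so t² = 24×12 = 288.
t* = √288 = 16.97 min.

17.0 min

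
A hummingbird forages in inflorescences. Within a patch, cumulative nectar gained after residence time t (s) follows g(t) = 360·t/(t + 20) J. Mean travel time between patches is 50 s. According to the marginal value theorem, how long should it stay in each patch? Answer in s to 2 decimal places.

31.62 s

By the marginal value theorem, leave when the instantaneous gain rate g'(t) equals the habitat-wide average g(t)/(T + t).
g'(t) = 360·20/(t + 20)². Setting 360·20/(t+20)² = 360t/[(t+20)(50+t)] gives 20(50+t) = t(t+20), so t² = 20×50 = 1000.
t* = √1000 = 31.62 s.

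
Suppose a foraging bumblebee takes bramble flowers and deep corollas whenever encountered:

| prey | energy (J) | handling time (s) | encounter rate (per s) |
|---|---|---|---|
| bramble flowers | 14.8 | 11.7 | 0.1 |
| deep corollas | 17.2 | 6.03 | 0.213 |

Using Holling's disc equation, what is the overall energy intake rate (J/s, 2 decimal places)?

1.49 J/s

R = (0.1×14.8 + 0.213×17.2) / (1 + 0.1×11.7 + 0.213×6.03) = 5.144/3.454 = 1.489 J/s.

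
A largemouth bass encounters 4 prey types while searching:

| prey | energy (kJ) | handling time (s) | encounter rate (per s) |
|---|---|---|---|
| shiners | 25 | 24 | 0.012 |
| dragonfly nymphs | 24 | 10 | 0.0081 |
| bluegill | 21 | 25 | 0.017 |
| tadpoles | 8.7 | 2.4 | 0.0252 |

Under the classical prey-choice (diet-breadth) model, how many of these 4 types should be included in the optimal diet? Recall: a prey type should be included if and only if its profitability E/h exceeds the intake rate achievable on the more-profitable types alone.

Profitabilities (E/h, kJ/s): tadpoles 3.62, dragonfly nymphs 2.4, shiners 1.04, bluegill 0.84. Add prey in this order while the next type's profitability exceeds the intake rate on those already taken.
Rate on top 1: 0.2067. dragonfly nymphs: 2.4 > 0.2067 → include.
Rate on top 2: 0.3624. shiners: 1.04 > 0.3624 → include.
Rate on top 3: 0.4992. bluegill: 0.84 > 0.4992 → include.
Optimal diet: tadpoles, dragonfly nymphs, shiners, bluegill — 4 of 4 types.

4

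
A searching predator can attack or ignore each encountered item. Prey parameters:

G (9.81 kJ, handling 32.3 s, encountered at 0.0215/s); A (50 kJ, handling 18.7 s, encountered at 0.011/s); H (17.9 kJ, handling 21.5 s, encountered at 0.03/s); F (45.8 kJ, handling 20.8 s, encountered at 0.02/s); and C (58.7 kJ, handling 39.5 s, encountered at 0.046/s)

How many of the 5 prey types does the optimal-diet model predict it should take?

Rank by E/h (kJ/s): A 2.67, F 2.2, C 1.49, H 0.833, G 0.304. Include each in turn until the next type's E/h falls below the running intake rate.
Rate on top 1: 0.4562. F: 2.2 > 0.4562 → include.
Rate on top 2: 0.904. C: 1.49 > 0.904 → include.
Rate on top 3: 1.212. H: 0.833 < 1.212 → exclude; stop.
Optimal diet: A, F, C — 3 of 5 types.

3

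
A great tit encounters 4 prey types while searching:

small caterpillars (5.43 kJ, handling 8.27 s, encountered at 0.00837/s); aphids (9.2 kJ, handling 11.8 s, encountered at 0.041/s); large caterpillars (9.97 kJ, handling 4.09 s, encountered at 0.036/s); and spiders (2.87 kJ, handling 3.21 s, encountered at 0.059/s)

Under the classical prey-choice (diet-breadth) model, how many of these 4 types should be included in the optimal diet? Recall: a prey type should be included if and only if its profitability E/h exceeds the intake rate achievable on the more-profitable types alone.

Rank by E/h (kJ/s): large caterpillars 2.44, spiders 0.894, aphids 0.78, small caterpillars 0.657. Include each in turn until the next type's E/h falls below the running intake rate.
Rate on top 1: 0.3129. spiders: 0.894 > 0.3129 → include.
Rate on top 2: 0.3952. aphids: 0.78 > 0.3952 → include.
Rate on top 3: 0.4974. small caterpillars: 0.657 > 0.4974 → include.
Optimal diet: large caterpillars, spiders, aphids, small caterpillars — 4 of 4 types.

4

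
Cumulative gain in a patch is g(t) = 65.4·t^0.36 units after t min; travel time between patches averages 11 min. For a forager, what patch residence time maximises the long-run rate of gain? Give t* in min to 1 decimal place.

Maximise g(t)/(T+t): set derivative to zero → g'(t)(T+t) = g(t).
g'(t) = 0.36·65.4·t^-0.64. Setting 0.36·65.4·t^-0.64 = 65.4·t^0.36/(11+t) gives 0.36(11+t) = t, so 0.64·t = 0.36×11.
t* = 0.36×11/0.64 = 6.188 min.

6.2 min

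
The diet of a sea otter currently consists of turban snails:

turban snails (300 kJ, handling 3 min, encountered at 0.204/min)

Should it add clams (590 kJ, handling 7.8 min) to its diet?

Intake rate on the current diet: R = (0.204×300) / (1 + 0.204×3) = 61.2/1.612 = 37.97 kJ/min.
clams: E/h = 590/7.8 = 75.64 kJ/min.
75.64 > 37.97, so adding clams raises the average — include it.

Yes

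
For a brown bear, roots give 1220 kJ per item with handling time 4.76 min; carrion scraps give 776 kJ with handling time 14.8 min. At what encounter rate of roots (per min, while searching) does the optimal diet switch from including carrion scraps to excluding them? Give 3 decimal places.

0.054 per min

The zero-one rule: include carrion scraps iff E₂/h₂ > λE₁/(1+λh₁). Equality gives the switch point.
λE₁h₂ = E₂ + λE₂h₁ ⇒ λ = E₂/(E₁h₂ − E₂h₁) = 776/(1.806e+04 − 3694) = 0.05403 per min.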